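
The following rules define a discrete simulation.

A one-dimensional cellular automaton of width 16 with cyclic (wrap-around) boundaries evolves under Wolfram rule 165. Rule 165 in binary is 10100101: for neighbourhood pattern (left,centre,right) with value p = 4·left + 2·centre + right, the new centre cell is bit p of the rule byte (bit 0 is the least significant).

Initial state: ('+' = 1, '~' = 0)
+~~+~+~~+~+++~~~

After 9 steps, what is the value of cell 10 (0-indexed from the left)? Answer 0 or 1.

0) +~~+~+~~+~+++~~~
1) +~~+++~~++~+~~+~
2) +~~~+~~~~~++~~++
3) ~~+~+~+++~~~~~~+
4) ~~++++~+~~++++~+
5) ~~~++~++~~~++~++
6) ~+~~~+~~~+~~~+~~
7) ~+~+~+~+~+~+~+~+
8) ++++++++++++++++
9) ++++++++++++++++

1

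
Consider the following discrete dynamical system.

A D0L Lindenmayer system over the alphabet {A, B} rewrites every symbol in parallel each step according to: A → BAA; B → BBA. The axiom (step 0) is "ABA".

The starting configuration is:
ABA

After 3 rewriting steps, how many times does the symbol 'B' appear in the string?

40

step 0: ABA
step 1: BAABBABAA
step 2: BBABAABAABBABBABAABBABAABAA
step 3: BBABBABAABBABAABAABBABAABAABBABBABAABBABBABAABBABAABAABBABBABAABBABAABAABBABAABAA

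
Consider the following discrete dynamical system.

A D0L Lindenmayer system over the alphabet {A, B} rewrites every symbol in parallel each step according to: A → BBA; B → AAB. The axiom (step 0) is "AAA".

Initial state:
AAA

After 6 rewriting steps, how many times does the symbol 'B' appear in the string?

0) AAA
1) BBABBABBA
2) AABAABBBAAABAABBBAAABAABBBA
3) BBABBAAABBBABBAAABAABAABBBABBABBAAABBBABBAAABAABAABBBABBABBAAABBBABBAAABAABAABBBA
4) AABAABBBAAABAABBBABBABBAAABAABAABBBAAABAABBBABBABBAAABBBAB…AAABAABAABBBAAABAABBBABBABBAAABBBABBAAABBBABBAAABAABAABBBA  (len 243)
5) BBABBAAABBBABBAAABAABAABBBABBABBAAABBBABBAAABAABAABBBAAABA…AAABAABAABBBAAABAABBBABBABBAAABBBABBAAABBBABBAAABAABAABBBA  (len 729)
6) AABAABBBAAABAABBBABBABBAAABAABAABBBAAABAABBBABBABBAAABBBAB…AAABAABAABBBAAABAABBBABBABBAAABBBABBAAABBBABBAAABAABAABBBA  (len 2187)

1092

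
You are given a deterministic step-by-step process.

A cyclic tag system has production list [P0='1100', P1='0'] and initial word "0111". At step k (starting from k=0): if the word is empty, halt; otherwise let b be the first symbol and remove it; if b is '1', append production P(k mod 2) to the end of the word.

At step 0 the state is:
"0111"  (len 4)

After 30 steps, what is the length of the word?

5

[0] "0111"  (len 4)
[1] "111"  (len 3)
[2] "110"  (len 3)
[3] "101100"  (len 6)
[4] "011000"  (len 6)
[5] "11000"  (len 5)
[6] "10000"  (len 5)
[7] "00001100"  (len 8)
[8] "0001100"  (len 7)
[9] "001100"  (len 6)
[10] "01100"  (len 5)
[11] "1100"  (len 4)
[12] "1000"  (len 4)
[13] "0001100"  (len 7)
[14] "001100"  (len 6)
[15] "01100"  (len 5)
[16] "1100"  (len 4)
[17] "1001100"  (len 7)
[18] "0011000"  (len 7)
[19] "011000"  (len 6)
[20] "11000"  (len 5)
[21] "10001100"  (len 8)
[22] "00011000"  (len 8)
[23] "0011000"  (len 7)
[24] "011000"  (len 6)
[25] "11000"  (len 5)
[26] "10000"  (len 5)
[27] "00001100"  (len 8)
[28] "0001100"  (len 7)
[29] "001100"  (len 6)
[30] "01100"  (len 5)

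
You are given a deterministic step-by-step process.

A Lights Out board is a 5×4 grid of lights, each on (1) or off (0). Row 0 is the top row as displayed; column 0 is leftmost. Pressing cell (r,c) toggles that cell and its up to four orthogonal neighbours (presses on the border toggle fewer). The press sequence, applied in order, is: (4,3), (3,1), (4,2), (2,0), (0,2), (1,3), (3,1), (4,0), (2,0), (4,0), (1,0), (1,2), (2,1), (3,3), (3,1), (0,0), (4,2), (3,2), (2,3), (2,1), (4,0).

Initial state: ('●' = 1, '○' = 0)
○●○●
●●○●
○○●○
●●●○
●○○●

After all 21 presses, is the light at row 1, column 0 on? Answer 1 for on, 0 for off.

1

t=0: ○●○●
●●○●
○○●○
●●●○
●○○●
t=1: ○●○●
●●○●
○○●○
●●●●
●○●○
t=2: ○●○●
●●○●
○●●○
○○○●
●●●○
t=3: ○●○●
●●○●
○●●○
○○●●
●○○●
t=4: ○●○●
○●○●
●○●○
●○●●
●○○●
t=5: ○○●○
○●●●
●○●○
●○●●
●○○●
t=6: ○○●●
○●○○
●○●●
●○●●
●○○●
t=7: ○○●●
○●○○
●●●●
○●○●
●●○●
t=8: ○○●●
○●○○
●●●●
●●○●
○○○●
t=9: ○○●●
●●○○
○○●●
○●○●
○○○●
t=10: ○○●●
●●○○
○○●●
●●○●
●●○●
t=11: ●○●●
○○○○
●○●●
●●○●
●●○●
t=12: ●○○●
○●●●
●○○●
●●○●
●●○●
t=13: ●○○●
○○●●
○●●●
●○○●
●●○●
t=14: ●○○●
○○●●
○●●○
●○●○
●●○○
t=15: ●○○●
○○●●
○○●○
○●○○
●○○○
t=16: ○●○●
●○●●
○○●○
○●○○
●○○○
t=17: ○●○●
●○●●
○○●○
○●●○
●●●●
t=18: ○●○●
●○●●
○○○○
○○○●
●●○●
t=19: ○●○●
●○●○
○○●●
○○○○
●●○●
t=20: ○●○●
●●●○
●●○●
○●○○
●●○●
t=21: ○●○●
●●●○
●●○●
●●○○
○○○●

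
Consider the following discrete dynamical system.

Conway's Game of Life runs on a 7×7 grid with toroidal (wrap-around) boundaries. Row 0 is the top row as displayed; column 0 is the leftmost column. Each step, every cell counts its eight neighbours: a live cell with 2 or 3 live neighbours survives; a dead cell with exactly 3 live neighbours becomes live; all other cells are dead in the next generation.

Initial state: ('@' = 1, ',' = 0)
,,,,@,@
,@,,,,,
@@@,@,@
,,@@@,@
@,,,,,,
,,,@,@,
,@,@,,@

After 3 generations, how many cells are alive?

15

gen 0: ,,,,@,@
,@,,,,,
@@@,@,@
,,@@@,@
@,,,,,,
,,,@,@,
,@,@,,@
gen 1: ,,@,,@,
,@@@,,@
,,,,@,@
,,@,@,@
,,@,,@@
@,@,@,@
@,@@,,@
gen 2: ,,,,@@,
@@@@@,@
,@,,@,@
@,,,@,@
,,@,@,,
,,@,@,,
@,@,@,,
gen 3: ,,,,,,,
,@@,,,@
,,,,@,,
@@,,@,@
,@,,@,,
,,@,@@,
,@,,@,,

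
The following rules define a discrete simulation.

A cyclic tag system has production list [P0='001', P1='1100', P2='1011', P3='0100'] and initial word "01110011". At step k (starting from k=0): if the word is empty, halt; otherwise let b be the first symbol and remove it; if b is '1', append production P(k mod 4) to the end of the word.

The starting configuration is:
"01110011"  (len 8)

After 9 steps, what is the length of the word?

step 0: "01110011"  (len 8)
step 1: "1110011"  (len 7)
step 2: "1100111100"  (len 10)
step 3: "1001111001011"  (len 13)
step 4: "0011110010110100"  (len 16)
step 5: "011110010110100"  (len 15)
step 6: "11110010110100"  (len 14)
step 7: "11100101101001011"  (len 17)
step 8: "11001011010010110100"  (len 20)
step 9: "1001011010010110100001"  (len 22)

22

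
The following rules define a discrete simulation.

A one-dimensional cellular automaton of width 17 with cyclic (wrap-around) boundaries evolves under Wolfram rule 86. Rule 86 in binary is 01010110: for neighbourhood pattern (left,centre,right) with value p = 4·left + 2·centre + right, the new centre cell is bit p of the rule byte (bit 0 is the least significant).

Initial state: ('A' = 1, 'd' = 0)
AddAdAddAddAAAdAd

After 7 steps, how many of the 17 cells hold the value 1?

step 0: AddAdAddAddAAAdAd
step 1: AAAAdAAAAAAddAdAd
step 2: dddAddddddAAAAdAd
step 3: ddAAAddddAdddAdAA
step 4: AAddAAddAAAdAAddA
step 5: dAAAdAAAddAddAAAd
step 6: AddAdddAAAAAAddAA
step 7: AAAAAdAdddddAAAdd

9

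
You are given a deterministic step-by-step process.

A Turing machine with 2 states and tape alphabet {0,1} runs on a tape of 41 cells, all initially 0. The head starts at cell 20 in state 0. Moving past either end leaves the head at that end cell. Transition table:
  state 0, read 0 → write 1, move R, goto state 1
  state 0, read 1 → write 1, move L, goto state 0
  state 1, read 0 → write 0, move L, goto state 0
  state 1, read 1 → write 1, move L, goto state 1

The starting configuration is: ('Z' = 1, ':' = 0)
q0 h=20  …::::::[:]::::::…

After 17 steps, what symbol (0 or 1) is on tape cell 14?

1

t=0: q0 h=20  …::::::[:]::::::…
t=1: q1 h=21  …:::::Z[:]::::::…
t=2: q0 h=20  …::::::[Z]::::::…
t=3: q0 h=19  …::::::[:]Z:::::…
t=4: q1 h=20  …:::::Z[Z]::::::…
t=5: q1 h=19  …::::::[Z]Z:::::…
t=6: q1 h=18  …::::::[:]ZZ::::…
t=7: q0 h=17  …::::::[:]:ZZ:::…
t=8: q1 h=18  …:::::Z[:]ZZ::::…
t=9: q0 h=17  …::::::[Z]:ZZ:::…
t=10: q0 h=16  …::::::[:]Z:ZZ::…
t=11: q1 h=17  …:::::Z[Z]:ZZ:::…
t=12: q1 h=16  …::::::[Z]Z:ZZ::…
t=13: q1 h=15  …::::::[:]ZZ:ZZ:…
t=14: q0 h=14  …::::::[:]:ZZ:ZZ…
t=15: q1 h=15  …:::::Z[:]ZZ:ZZ:…
t=16: q0 h=14  …::::::[Z]:ZZ:ZZ…
t=17: q0 h=13  …::::::[:]Z:ZZ:Z…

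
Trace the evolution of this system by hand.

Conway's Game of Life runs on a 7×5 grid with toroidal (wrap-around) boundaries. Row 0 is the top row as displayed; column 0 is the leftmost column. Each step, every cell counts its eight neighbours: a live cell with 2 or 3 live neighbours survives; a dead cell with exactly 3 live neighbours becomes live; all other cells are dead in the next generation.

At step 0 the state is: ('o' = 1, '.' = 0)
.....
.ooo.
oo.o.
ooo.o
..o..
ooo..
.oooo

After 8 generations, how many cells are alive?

t=0: .....
.ooo.
oo.o.
ooo.o
..o..
ooo..
.oooo
t=1: o...o
oo.oo
.....
....o
....o
o...o
...oo
t=2: .oo..
.o.o.
...o.
.....
...oo
o....
...o.
t=3: .o.o.
.o.o.
..o..
...oo
....o
...o.
.oo..
t=4: oo.o.
.o.o.
..o.o
...oo
....o
..oo.
.o.o.
t=5: oo.o.
.o.o.
o.o.o
o...o
..o.o
..ooo
oo.o.
t=6: ...o.
...o.
..o..
.....
.oo..
.....
.....
t=7: .....
..oo.
.....
.oo..
.....
.....
.....
t=8: .....
.....
.o.o.
.....
.....
.....
.....

2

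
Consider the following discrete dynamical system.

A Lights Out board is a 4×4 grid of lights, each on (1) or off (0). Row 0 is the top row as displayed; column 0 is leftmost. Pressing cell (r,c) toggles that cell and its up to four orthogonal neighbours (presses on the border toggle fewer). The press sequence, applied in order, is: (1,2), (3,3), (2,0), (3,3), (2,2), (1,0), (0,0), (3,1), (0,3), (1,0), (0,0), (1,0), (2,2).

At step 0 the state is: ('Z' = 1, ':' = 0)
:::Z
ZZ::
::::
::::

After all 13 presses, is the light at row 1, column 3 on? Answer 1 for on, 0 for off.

0

step 0: :::Z
ZZ::
::::
::::
step 1: ::ZZ
Z:ZZ
::Z:
::::
step 2: ::ZZ
Z:ZZ
::ZZ
::ZZ
step 3: ::ZZ
::ZZ
ZZZZ
Z:ZZ
step 4: ::ZZ
::ZZ
ZZZ:
Z:::
step 5: ::ZZ
:::Z
Z::Z
Z:Z:
step 6: Z:ZZ
ZZ:Z
:::Z
Z:Z:
step 7: :ZZZ
:Z:Z
:::Z
Z:Z:
step 8: :ZZZ
:Z:Z
:Z:Z
:Z::
step 9: :Z::
:Z::
:Z:Z
:Z::
step 10: ZZ::
Z:::
ZZ:Z
:Z::
step 11: ::::
::::
ZZ:Z
:Z::
step 12: Z:::
ZZ::
:Z:Z
:Z::
step 13: Z:::
ZZZ:
::Z:
:ZZ:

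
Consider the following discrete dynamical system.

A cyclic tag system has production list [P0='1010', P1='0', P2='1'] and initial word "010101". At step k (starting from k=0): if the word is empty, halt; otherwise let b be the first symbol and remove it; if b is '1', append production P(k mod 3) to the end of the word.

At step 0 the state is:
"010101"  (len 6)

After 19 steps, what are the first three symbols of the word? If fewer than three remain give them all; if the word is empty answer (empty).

101

0) "010101"  (len 6)
1) "10101"  (len 5)
2) "01010"  (len 5)
3) "1010"  (len 4)
4) "0101010"  (len 7)
5) "101010"  (len 6)
6) "010101"  (len 6)
7) "10101"  (len 5)
8) "01010"  (len 5)
9) "1010"  (len 4)
10) "0101010"  (len 7)
11) "101010"  (len 6)
12) "010101"  (len 6)
13) "10101"  (len 5)
14) "01010"  (len 5)
15) "1010"  (len 4)
16) "0101010"  (len 7)
17) "101010"  (len 6)
18) "010101"  (len 6)
19) "10101"  (len 5)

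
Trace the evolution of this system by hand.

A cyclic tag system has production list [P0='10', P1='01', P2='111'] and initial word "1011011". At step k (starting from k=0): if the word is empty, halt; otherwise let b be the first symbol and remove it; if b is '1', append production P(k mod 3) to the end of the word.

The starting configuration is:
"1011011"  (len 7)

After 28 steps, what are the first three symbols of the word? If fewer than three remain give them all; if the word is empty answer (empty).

k=0  "1011011"  (len 7)
k=1  "01101110"  (len 8)
k=2  "1101110"  (len 7)
k=3  "101110111"  (len 9)
k=4  "0111011110"  (len 10)
k=5  "111011110"  (len 9)
k=6  "11011110111"  (len 11)
k=7  "101111011110"  (len 12)
k=8  "0111101111001"  (len 13)
k=9  "111101111001"  (len 12)
k=10  "1110111100110"  (len 13)
k=11  "11011110011001"  (len 14)
k=12  "1011110011001111"  (len 16)
k=13  "01111001100111110"  (len 17)
k=14  "1111001100111110"  (len 16)
k=15  "111001100111110111"  (len 18)
k=16  "1100110011111011110"  (len 19)
k=17  "10011001111101111001"  (len 20)
k=18  "0011001111101111001111"  (len 22)
k=19  "011001111101111001111"  (len 21)
k=20  "11001111101111001111"  (len 20)
k=21  "1001111101111001111111"  (len 22)
k=22  "00111110111100111111110"  (len 23)
k=23  "0111110111100111111110"  (len 22)
k=24  "111110111100111111110"  (len 21)
k=25  "1111011110011111111010"  (len 22)
k=26  "11101111001111111101001"  (len 23)
k=27  "1101111001111111101001111"  (len 25)
k=28  "10111100111111110100111110"  (len 26)

101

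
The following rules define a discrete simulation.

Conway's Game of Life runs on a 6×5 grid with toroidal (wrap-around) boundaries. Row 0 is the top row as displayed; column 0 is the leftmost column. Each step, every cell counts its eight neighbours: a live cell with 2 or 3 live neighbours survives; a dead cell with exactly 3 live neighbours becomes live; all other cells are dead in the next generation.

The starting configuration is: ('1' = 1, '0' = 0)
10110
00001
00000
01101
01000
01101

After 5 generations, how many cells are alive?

12

step 0: 10110
00001
00000
01101
01000
01101
step 1: 10100
00011
10010
11100
00000
00001
step 2: 10000
11110
10010
11101
11000
00000
step 3: 10101
10110
00000
00110
00101
11000
step 4: 00100
10110
01001
00110
10101
00100
step 5: 00100
10111
11001
00100
00101
00100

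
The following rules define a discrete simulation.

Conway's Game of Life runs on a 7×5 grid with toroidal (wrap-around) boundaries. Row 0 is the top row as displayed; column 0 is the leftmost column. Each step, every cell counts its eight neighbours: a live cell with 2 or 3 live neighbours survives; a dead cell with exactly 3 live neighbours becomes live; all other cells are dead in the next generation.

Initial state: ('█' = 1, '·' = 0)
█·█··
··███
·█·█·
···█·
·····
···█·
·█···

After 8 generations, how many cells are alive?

t=0: █·█··
··███
·█·█·
···█·
·····
···█·
·█···
t=1: █·█·█
█···█
·····
··█··
·····
·····
·██··
t=2: ··█·█
██·██
·····
·····
·····
·····
████·
t=3: ·····
█████
█···█
·····
·····
·██··
█████
t=4: ·····
·███·
··█··
·····
·····
····█
█··██
t=5: ██···
·███·
·███·
·····
·····
█··██
█··██
t=6: ·····
···██
·█·█·
··█··
····█
█··█·
··██·
t=7: ··█·█
··███
···██
··██·
···██
··██·
··███
t=8: ██···
█·█··
·····
··█··
····█
·····
·█··█

8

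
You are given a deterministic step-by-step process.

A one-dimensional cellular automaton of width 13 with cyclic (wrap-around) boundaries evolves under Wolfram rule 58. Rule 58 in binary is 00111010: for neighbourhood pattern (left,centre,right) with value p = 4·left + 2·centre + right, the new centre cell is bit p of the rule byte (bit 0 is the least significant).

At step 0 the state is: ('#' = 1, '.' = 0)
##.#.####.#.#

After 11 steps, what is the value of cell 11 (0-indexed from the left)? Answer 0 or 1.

0

t=0: ##.#.####.#.#
t=1: ..#.##...#.##
t=2: ##.##.#.#.##.
t=3: #.##.#.#.##.#
t=4: .##.#.#.##.##
t=5: ##.#.#.##.##.
t=6: #.#.#.##.##.#
t=7: .#.#.##.##.##
t=8: #.#.##.##.##.
t=9: .#.##.##.##.#
t=10: #.##.##.##.#.
t=11: .##.##.##.#.#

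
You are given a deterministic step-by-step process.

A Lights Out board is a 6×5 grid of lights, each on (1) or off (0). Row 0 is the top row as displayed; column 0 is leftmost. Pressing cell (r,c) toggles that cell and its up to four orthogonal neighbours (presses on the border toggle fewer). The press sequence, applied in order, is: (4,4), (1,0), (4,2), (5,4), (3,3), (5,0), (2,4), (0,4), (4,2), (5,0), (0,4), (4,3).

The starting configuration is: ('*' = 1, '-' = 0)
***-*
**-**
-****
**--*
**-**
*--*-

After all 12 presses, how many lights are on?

16

k=0  ***-*
**-**
-****
**--*
**-**
*--*-
k=1  ***-*
**-**
-****
**---
**---
*--**
k=2  -**-*
---**
*****
**---
**---
*--**
k=3  -**-*
---**
*****
***--
*-**-
*-***
k=4  -**-*
---**
*****
***--
*-***
*-*--
k=5  -**-*
---**
***-*
**-**
*-*-*
*-*--
k=6  -**-*
---**
***-*
**-**
--*-*
-**--
k=7  -**-*
---*-
****-
**-*-
--*-*
-**--
k=8  -***-
---**
****-
**-*-
--*-*
-**--
k=9  -***-
---**
****-
****-
-*-**
-*---
k=10  -***-
---**
****-
****-
**-**
*----
k=11  -**-*
---*-
****-
****-
**-**
*----
k=12  -**-*
---*-
****-
***--
***--
*--*-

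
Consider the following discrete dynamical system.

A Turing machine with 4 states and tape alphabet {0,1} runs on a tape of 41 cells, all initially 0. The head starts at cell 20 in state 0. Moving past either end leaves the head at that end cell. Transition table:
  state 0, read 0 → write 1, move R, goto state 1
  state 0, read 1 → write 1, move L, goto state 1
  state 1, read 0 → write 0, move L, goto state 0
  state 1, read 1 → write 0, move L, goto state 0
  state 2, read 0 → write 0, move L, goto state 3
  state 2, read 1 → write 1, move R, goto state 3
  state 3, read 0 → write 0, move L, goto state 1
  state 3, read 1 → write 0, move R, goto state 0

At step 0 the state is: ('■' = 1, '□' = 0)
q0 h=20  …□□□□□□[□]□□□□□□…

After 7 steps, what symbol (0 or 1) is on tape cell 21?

step 0: q0 h=20  …□□□□□□[□]□□□□□□…
step 1: q1 h=21  …□□□□□■[□]□□□□□□…
step 2: q0 h=20  …□□□□□□[■]□□□□□□…
step 3: q1 h=19  …□□□□□□[□]■□□□□□…
step 4: q0 h=18  …□□□□□□[□]□■□□□□…
step 5: q1 h=19  …□□□□□■[□]■□□□□□…
step 6: q0 h=18  …□□□□□□[■]□■□□□□…
step 7: q1 h=17  …□□□□□□[□]■□■□□□…

0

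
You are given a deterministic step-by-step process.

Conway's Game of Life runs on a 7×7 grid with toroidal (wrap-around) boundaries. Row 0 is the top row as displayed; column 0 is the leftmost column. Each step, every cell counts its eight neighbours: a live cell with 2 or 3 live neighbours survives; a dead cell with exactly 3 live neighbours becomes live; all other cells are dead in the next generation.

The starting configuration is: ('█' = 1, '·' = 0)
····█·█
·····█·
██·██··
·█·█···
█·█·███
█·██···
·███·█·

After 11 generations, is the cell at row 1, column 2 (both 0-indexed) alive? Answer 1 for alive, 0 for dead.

0

k=0  ····█·█
·····█·
██·██··
·█·█···
█·█·███
█·██···
·███·█·
k=1  ··███·█
█··█·██
██·██··
·······
█···███
█······
██···██
k=2  ··██···
·······
██████·
·█·█···
█····██
····█··
·█████·
k=3  ·█·····
·······
██·██··
···█···
█···███
███····
·█···█·
k=4  ·······
███····
··███··
·███···
█·█████
··█·█··
·······
k=5  ·█·····
·██····
█···█··
█·····█
█····██
·██·█·█
·······
k=6  ·██····
███····
█·····█
·█·····
·······
·█····█
███····
k=7  ···█···
··█···█
··█···█
█······
█······
·██····
·······
k=8  ·······
··██···
██····█
██····█
█······
·█·····
··█····
k=9  ··██···
███····
······█
·······
······█
·█·····
·······
k=10  ··██···
████···
██·····
·······
·······
·······
··█····
k=11  ·······
█··█···
█······
·······
·······
·······
··██···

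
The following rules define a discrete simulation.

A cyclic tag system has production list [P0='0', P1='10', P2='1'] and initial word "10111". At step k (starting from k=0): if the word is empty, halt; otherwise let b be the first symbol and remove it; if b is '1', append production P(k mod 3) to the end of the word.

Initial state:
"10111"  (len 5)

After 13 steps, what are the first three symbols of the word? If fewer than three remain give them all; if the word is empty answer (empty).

0

k=0  "10111"  (len 5)
k=1  "01110"  (len 5)
k=2  "1110"  (len 4)
k=3  "1101"  (len 4)
k=4  "1010"  (len 4)
k=5  "01010"  (len 5)
k=6  "1010"  (len 4)
k=7  "0100"  (len 4)
k=8  "100"  (len 3)
k=9  "001"  (len 3)
k=10  "01"  (len 2)
k=11  "1"  (len 1)
k=12  "1"  (len 1)
k=13  "0"  (len 1)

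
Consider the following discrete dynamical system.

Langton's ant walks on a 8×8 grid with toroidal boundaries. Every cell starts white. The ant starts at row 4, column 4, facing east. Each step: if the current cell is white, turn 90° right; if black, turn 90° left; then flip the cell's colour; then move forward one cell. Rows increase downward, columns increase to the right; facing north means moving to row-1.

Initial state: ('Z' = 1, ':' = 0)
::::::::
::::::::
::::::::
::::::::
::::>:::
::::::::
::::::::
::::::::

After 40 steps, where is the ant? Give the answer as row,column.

4,2

0) ::::::::
::::::::
::::::::
::::::::
::::>:::
::::::::
::::::::
::::::::
1) ::::::::
::::::::
::::::::
::::::::
::::Z:::
::::v:::
::::::::
::::::::
2) ::::::::
::::::::
::::::::
::::::::
::::Z:::
:::<Z:::
::::::::
::::::::
3) ::::::::
::::::::
::::::::
::::::::
:::^Z:::
:::ZZ:::
::::::::
::::::::
4) ::::::::
::::::::
::::::::
::::::::
:::Z>:::
:::ZZ:::
::::::::
::::::::
5) ::::::::
::::::::
::::::::
::::^:::
:::Z::::
:::ZZ:::
::::::::
::::::::
6) ::::::::
::::::::
::::::::
::::Z>::
:::Z::::
:::ZZ:::
::::::::
::::::::
7) ::::::::
::::::::
::::::::
::::ZZ::
:::Z:v::
:::ZZ:::
::::::::
::::::::
8) ::::::::
::::::::
::::::::
::::ZZ::
:::Z<Z::
:::ZZ:::
::::::::
::::::::
9) ::::::::
::::::::
::::::::
::::^Z::
:::ZZZ::
:::ZZ:::
::::::::
::::::::
10) ::::::::
::::::::
::::::::
:::<:Z::
:::ZZZ::
:::ZZ:::
::::::::
::::::::
11) ::::::::
::::::::
:::^::::
:::Z:Z::
:::ZZZ::
:::ZZ:::
::::::::
::::::::
12) ::::::::
::::::::
:::Z>:::
:::Z:Z::
:::ZZZ::
:::ZZ:::
::::::::
::::::::
13) ::::::::
::::::::
:::ZZ:::
:::ZvZ::
:::ZZZ::
:::ZZ:::
::::::::
::::::::
14) ::::::::
::::::::
:::ZZ:::
:::<ZZ::
:::ZZZ::
:::ZZ:::
::::::::
::::::::
15) ::::::::
::::::::
:::ZZ:::
::::ZZ::
:::vZZ::
:::ZZ:::
::::::::
::::::::
16) ::::::::
::::::::
:::ZZ:::
::::ZZ::
::::>Z::
:::ZZ:::
::::::::
::::::::
17) ::::::::
::::::::
:::ZZ:::
::::^Z::
:::::Z::
:::ZZ:::
::::::::
::::::::
18) ::::::::
::::::::
:::ZZ:::
:::<:Z::
:::::Z::
:::ZZ:::
::::::::
::::::::
19) ::::::::
::::::::
:::^Z:::
:::Z:Z::
:::::Z::
:::ZZ:::
::::::::
::::::::
20) ::::::::
::::::::
::<:Z:::
:::Z:Z::
:::::Z::
:::ZZ:::
::::::::
::::::::
21) ::::::::
::^:::::
::Z:Z:::
:::Z:Z::
:::::Z::
:::ZZ:::
::::::::
::::::::
22) ::::::::
::Z>::::
::Z:Z:::
:::Z:Z::
:::::Z::
:::ZZ:::
::::::::
::::::::
23) ::::::::
::ZZ::::
::ZvZ:::
:::Z:Z::
:::::Z::
:::ZZ:::
::::::::
::::::::
24) ::::::::
::ZZ::::
::<ZZ:::
:::Z:Z::
:::::Z::
:::ZZ:::
::::::::
::::::::
25) ::::::::
::ZZ::::
:::ZZ:::
::vZ:Z::
:::::Z::
:::ZZ:::
::::::::
::::::::
26) ::::::::
::ZZ::::
:::ZZ:::
:<ZZ:Z::
:::::Z::
:::ZZ:::
::::::::
::::::::
27) ::::::::
::ZZ::::
:^:ZZ:::
:ZZZ:Z::
:::::Z::
:::ZZ:::
::::::::
::::::::
28) ::::::::
::ZZ::::
:Z>ZZ:::
:ZZZ:Z::
:::::Z::
:::ZZ:::
::::::::
::::::::
29) ::::::::
::ZZ::::
:ZZZZ:::
:ZvZ:Z::
:::::Z::
:::ZZ:::
::::::::
::::::::
30) ::::::::
::ZZ::::
:ZZZZ:::
:Z:>:Z::
:::::Z::
:::ZZ:::
::::::::
::::::::
31) ::::::::
::ZZ::::
:ZZ^Z:::
:Z:::Z::
:::::Z::
:::ZZ:::
::::::::
::::::::
32) ::::::::
::ZZ::::
:Z<:Z:::
:Z:::Z::
:::::Z::
:::ZZ:::
::::::::
::::::::
33) ::::::::
::ZZ::::
:Z::Z:::
:Zv::Z::
:::::Z::
:::ZZ:::
::::::::
::::::::
34) ::::::::
::ZZ::::
:Z::Z:::
:<Z::Z::
:::::Z::
:::ZZ:::
::::::::
::::::::
35) ::::::::
::ZZ::::
:Z::Z:::
::Z::Z::
:v:::Z::
:::ZZ:::
::::::::
::::::::
36) ::::::::
::ZZ::::
:Z::Z:::
::Z::Z::
<Z:::Z::
:::ZZ:::
::::::::
::::::::
37) ::::::::
::ZZ::::
:Z::Z:::
^:Z::Z::
ZZ:::Z::
:::ZZ:::
::::::::
::::::::
38) ::::::::
::ZZ::::
:Z::Z:::
Z>Z::Z::
ZZ:::Z::
:::ZZ:::
::::::::
::::::::
39) ::::::::
::ZZ::::
:Z::Z:::
ZZZ::Z::
Zv:::Z::
:::ZZ:::
::::::::
::::::::
40) ::::::::
::ZZ::::
:Z::Z:::
ZZZ::Z::
Z:>::Z::
:::ZZ:::
::::::::
::::::::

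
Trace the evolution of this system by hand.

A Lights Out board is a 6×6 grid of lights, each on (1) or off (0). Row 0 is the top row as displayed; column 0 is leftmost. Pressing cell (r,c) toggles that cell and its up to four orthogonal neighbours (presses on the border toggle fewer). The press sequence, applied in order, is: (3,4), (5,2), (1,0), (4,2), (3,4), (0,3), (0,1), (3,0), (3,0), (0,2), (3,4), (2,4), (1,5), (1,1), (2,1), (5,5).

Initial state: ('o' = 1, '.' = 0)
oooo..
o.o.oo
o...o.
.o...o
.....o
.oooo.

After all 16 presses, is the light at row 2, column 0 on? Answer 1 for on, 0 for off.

1

t=0: oooo..
o.o.oo
o...o.
.o...o
.....o
.oooo.
t=1: oooo..
o.o.oo
o.....
.o.oo.
....oo
.oooo.
t=2: oooo..
o.o.oo
o.....
.o.oo.
..o.oo
....o.
t=3: .ooo..
.oo.oo
......
.o.oo.
..o.oo
....o.
t=4: .ooo..
.oo.oo
......
.oooo.
.o.ooo
..o.o.
t=5: .ooo..
.oo.oo
....o.
.oo..o
.o.o.o
..o.o.
t=6: .o..o.
.ooooo
....o.
.oo..o
.o.o.o
..o.o.
t=7: o.o.o.
..oooo
....o.
.oo..o
.o.o.o
..o.o.
t=8: o.o.o.
..oooo
o...o.
o.o..o
oo.o.o
..o.o.
t=9: o.o.o.
..oooo
....o.
.oo..o
.o.o.o
..o.o.
t=10: oo.oo.
...ooo
....o.
.oo..o
.o.o.o
..o.o.
t=11: oo.oo.
...ooo
......
.oooo.
.o.ooo
..o.o.
t=12: oo.oo.
...o.o
...ooo
.ooo..
.o.ooo
..o.o.
t=13: oo.ooo
...oo.
...oo.
.ooo..
.o.ooo
..o.o.
t=14: o..ooo
ooooo.
.o.oo.
.ooo..
.o.ooo
..o.o.
t=15: o..ooo
o.ooo.
o.ooo.
..oo..
.o.ooo
..o.o.
t=16: o..ooo
o.ooo.
o.ooo.
..oo..
.o.oo.
..o..o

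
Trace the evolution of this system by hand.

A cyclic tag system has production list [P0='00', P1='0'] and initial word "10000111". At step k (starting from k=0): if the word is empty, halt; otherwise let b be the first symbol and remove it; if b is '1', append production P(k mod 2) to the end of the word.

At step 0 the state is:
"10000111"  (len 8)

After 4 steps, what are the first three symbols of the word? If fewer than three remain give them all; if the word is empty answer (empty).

gen 0: "10000111"  (len 8)
gen 1: "000011100"  (len 9)
gen 2: "00011100"  (len 8)
gen 3: "0011100"  (len 7)
gen 4: "011100"  (len 6)

011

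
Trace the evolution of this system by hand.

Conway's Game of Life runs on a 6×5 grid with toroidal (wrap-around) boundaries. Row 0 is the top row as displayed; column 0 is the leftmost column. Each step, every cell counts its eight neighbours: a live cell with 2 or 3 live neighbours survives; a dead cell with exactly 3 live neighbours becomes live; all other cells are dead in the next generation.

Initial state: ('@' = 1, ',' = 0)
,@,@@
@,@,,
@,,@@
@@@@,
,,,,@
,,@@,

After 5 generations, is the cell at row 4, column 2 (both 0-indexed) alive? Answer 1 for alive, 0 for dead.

[0] ,@,@@
@,@,,
@,,@@
@@@@,
,,,,@
,,@@,
[1] @@,,@
,,@,,
,,,,,
,@@,,
@,,,@
@,@,,
[2] @,@@@
@@,,,
,@@,,
@@,,,
@,@@@
,,,@,
[3] @,@@,
,,,,,
,,@,,
,,,,,
@,@@,
,,,,,
[4] ,,,,,
,@@@,
,,,,,
,@@@,
,,,,,
,,,,,
[5] ,,@,,
,,@,,
,,,,,
,,@,,
,,@,,
,,,,,

1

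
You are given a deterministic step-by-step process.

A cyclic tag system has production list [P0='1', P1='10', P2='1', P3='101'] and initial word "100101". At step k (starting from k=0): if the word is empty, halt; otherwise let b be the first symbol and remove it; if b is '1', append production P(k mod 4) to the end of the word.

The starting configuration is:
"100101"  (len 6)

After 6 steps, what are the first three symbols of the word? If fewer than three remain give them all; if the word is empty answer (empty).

110

step 0: "100101"  (len 6)
step 1: "001011"  (len 6)
step 2: "01011"  (len 5)
step 3: "1011"  (len 4)
step 4: "011101"  (len 6)
step 5: "11101"  (len 5)
step 6: "110110"  (len 6)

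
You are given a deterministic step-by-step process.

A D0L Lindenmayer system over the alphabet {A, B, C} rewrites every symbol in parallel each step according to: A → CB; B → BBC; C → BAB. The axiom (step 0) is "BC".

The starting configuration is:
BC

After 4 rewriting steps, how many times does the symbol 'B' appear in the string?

95

t=0: BC
t=1: BBCBAB
t=2: BBCBBCBABBBCCBBBC
t=3: BBCBBCBABBBCBBCBABBBCCBBBCBBCBBCBABBABBBCBBCBBCBAB
t=4: BBCBBCBABBBCBBCBABBBCCBBBCBBCBBCBABBBCBBCBABBBCCBBBCBBCBBC…CBBCBABBBCCBBBCBBCCBBBCBBCBBCBABBBCBBCBABBBCBBCBABBBCCBBBC  (len 145)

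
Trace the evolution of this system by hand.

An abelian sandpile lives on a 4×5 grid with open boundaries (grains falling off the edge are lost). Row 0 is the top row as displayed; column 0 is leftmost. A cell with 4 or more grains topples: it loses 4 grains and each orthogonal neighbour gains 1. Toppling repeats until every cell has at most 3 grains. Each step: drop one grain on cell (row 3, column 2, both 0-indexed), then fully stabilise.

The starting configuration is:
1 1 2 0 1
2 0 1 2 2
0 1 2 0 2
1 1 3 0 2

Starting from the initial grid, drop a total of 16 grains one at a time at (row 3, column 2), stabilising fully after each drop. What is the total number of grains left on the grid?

gen 0: 1 1 2 0 1
2 0 1 2 2
0 1 2 0 2
1 1 3 0 2
gen 1: 1 1 2 0 1
2 0 1 2 2
0 1 3 0 2
1 2 0 1 2
gen 2: 1 1 2 0 1
2 0 1 2 2
0 1 3 0 2
1 2 1 1 2
gen 3: 1 1 2 0 1
2 0 1 2 2
0 1 3 0 2
1 2 2 1 2
gen 4: 1 1 2 0 1
2 0 1 2 2
0 1 3 0 2
1 2 3 1 2
gen 5: 1 1 2 0 1
2 0 2 2 2
0 2 0 1 2
1 3 1 2 2
gen 6: 1 1 2 0 1
2 0 2 2 2
0 2 0 1 2
1 3 2 2 2
gen 7: 1 1 2 0 1
2 0 2 2 2
0 2 0 1 2
1 3 3 2 2
gen 8: 1 1 2 0 1
2 0 2 2 2
0 3 1 1 2
2 0 1 3 2
gen 9: 1 1 2 0 1
2 0 2 2 2
0 3 1 1 2
2 0 2 3 2
gen 10: 1 1 2 0 1
2 0 2 2 2
0 3 1 1 2
2 0 3 3 2
gen 11: 1 1 2 0 1
2 0 2 2 2
0 3 2 2 2
2 1 1 0 3
gen 12: 1 1 2 0 1
2 0 2 2 2
0 3 2 2 2
2 1 2 0 3
gen 13: 1 1 2 0 1
2 0 2 2 2
0 3 2 2 2
2 1 3 0 3
gen 14: 1 1 2 0 1
2 0 2 2 2
0 3 3 2 2
2 2 0 1 3
gen 15: 1 1 2 0 1
2 0 2 2 2
0 3 3 2 2
2 2 1 1 3
gen 16: 1 1 2 0 1
2 0 2 2 2
0 3 3 2 2
2 2 2 1 3

33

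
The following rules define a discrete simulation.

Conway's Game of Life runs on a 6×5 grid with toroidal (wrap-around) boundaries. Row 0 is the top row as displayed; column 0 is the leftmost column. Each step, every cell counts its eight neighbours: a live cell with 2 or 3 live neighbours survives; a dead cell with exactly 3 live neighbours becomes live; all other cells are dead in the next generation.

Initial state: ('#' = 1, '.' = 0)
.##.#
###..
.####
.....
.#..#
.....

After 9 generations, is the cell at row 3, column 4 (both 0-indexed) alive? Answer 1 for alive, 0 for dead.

[0] .##.#
###..
.####
.....
.#..#
.....
[1] ..##.
.....
...##
.#..#
.....
.###.
[2] .#.#.
..#.#
#..##
#..##
##.#.
.#.#.
[3] ##.##
.##..
.##..
.....
.#.#.
.#.#.
[4] ...##
....#
.##..
.#...
.....
.#.#.
[5] #.###
#.#.#
###..
.##..
..#..
..###
[6] .....
.....
....#
#..#.
.....
#....
[7] .....
.....
....#
....#
....#
.....
[8] .....
.....
.....
#..##
.....
.....
[9] .....
.....
....#
....#
....#
.....

1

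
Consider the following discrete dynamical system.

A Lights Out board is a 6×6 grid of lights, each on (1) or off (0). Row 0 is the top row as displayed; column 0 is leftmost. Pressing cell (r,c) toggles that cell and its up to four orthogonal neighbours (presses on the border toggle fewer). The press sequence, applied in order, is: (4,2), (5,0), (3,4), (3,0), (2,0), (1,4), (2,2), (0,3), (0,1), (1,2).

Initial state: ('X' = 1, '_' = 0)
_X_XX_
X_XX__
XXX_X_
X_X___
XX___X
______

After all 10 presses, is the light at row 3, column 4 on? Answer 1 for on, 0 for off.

k=0  _X_XX_
X_XX__
XXX_X_
X_X___
XX___X
______
k=1  _X_XX_
X_XX__
XXX_X_
X_____
X_XX_X
__X___
k=2  _X_XX_
X_XX__
XXX_X_
X_____
__XX_X
XXX___
k=3  _X_XX_
X_XX__
XXX___
X__XXX
__XXXX
XXX___
k=4  _X_XX_
X_XX__
_XX___
_X_XXX
X_XXXX
XXX___
k=5  _X_XX_
__XX__
X_X___
XX_XXX
X_XXXX
XXX___
k=6  _X_X__
__X_XX
X_X_X_
XX_XXX
X_XXXX
XXX___
k=7  _X_X__
____XX
XX_XX_
XXXXXX
X_XXXX
XXX___
k=8  _XX_X_
___XXX
XX_XX_
XXXXXX
X_XXXX
XXX___
k=9  X___X_
_X_XXX
XX_XX_
XXXXXX
X_XXXX
XXX___
k=10  X_X_X_
__X_XX
XXXXX_
XXXXXX
X_XXXX
XXX___

1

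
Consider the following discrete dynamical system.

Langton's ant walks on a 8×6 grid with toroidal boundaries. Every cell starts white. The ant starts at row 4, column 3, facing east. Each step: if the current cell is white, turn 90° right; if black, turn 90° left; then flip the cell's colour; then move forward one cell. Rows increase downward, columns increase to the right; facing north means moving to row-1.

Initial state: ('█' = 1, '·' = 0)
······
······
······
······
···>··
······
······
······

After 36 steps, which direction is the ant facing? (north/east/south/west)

west

k=0  ······
······
······
······
···>··
······
······
······
k=1  ······
······
······
······
···█··
···v··
······
······
k=2  ······
······
······
······
···█··
··<█··
······
······
k=3  ······
······
······
······
··^█··
··██··
······
······
k=4  ······
······
······
······
··█>··
··██··
······
······
k=5  ······
······
······
···^··
··█···
··██··
······
······
k=6  ······
······
······
···█>·
··█···
··██··
······
······
k=7  ······
······
······
···██·
··█·v·
··██··
······
······
k=8  ······
······
······
···██·
··█<█·
··██··
······
······
k=9  ······
······
······
···^█·
··███·
··██··
······
······
k=10  ······
······
······
··<·█·
··███·
··██··
······
······
k=11  ······
······
··^···
··█·█·
··███·
··██··
······
······
k=12  ······
······
··█>··
··█·█·
··███·
··██··
······
······
k=13  ······
······
··██··
··█v█·
··███·
··██··
······
······
k=14  ······
······
··██··
··<██·
··███·
··██··
······
······
k=15  ······
······
··██··
···██·
··v██·
··██··
······
······
k=16  ······
······
··██··
···██·
···>█·
··██··
······
······
k=17  ······
······
··██··
···^█·
····█·
··██··
······
······
k=18  ······
······
··██··
··<·█·
····█·
··██··
······
······
k=19  ······
······
··^█··
··█·█·
····█·
··██··
······
······
k=20  ······
······
·<·█··
··█·█·
····█·
··██··
······
······
k=21  ······
·^····
·█·█··
··█·█·
····█·
··██··
······
······
k=22  ······
·█>···
·█·█··
··█·█·
····█·
··██··
······
······
k=23  ······
·██···
·█v█··
··█·█·
····█·
··██··
······
······
k=24  ······
·██···
·<██··
··█·█·
····█·
··██··
······
······
k=25  ······
·██···
··██··
·v█·█·
····█·
··██··
······
······
k=26  ······
·██···
··██··
<██·█·
····█·
··██··
······
······
k=27  ······
·██···
^·██··
███·█·
····█·
··██··
······
······
k=28  ······
·██···
█>██··
███·█·
····█·
··██··
······
······
k=29  ······
·██···
████··
█v█·█·
····█·
··██··
······
······
k=30  ······
·██···
████··
█·>·█·
····█·
··██··
······
······
k=31  ······
·██···
██^█··
█···█·
····█·
··██··
······
······
k=32  ······
·██···
█<·█··
█···█·
····█·
··██··
······
······
k=33  ······
·██···
█··█··
█v··█·
····█·
··██··
······
······
k=34  ······
·██···
█··█··
<█··█·
····█·
··██··
······
······
k=35  ······
·██···
█··█··
·█··█·
v···█·
··██··
······
······
k=36  ······
·██···
█··█··
·█··█·
█···█<
··██··
······
······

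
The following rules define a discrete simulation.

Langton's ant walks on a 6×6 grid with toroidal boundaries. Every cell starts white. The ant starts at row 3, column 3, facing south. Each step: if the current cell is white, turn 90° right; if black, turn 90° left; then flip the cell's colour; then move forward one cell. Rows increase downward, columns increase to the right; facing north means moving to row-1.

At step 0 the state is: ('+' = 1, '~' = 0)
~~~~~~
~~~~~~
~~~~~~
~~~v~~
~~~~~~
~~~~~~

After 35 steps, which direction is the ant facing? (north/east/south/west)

0) ~~~~~~
~~~~~~
~~~~~~
~~~v~~
~~~~~~
~~~~~~
1) ~~~~~~
~~~~~~
~~~~~~
~~<+~~
~~~~~~
~~~~~~
2) ~~~~~~
~~~~~~
~~^~~~
~~++~~
~~~~~~
~~~~~~
3) ~~~~~~
~~~~~~
~~+>~~
~~++~~
~~~~~~
~~~~~~
4) ~~~~~~
~~~~~~
~~++~~
~~+v~~
~~~~~~
~~~~~~
5) ~~~~~~
~~~~~~
~~++~~
~~+~>~
~~~~~~
~~~~~~
6) ~~~~~~
~~~~~~
~~++~~
~~+~+~
~~~~v~
~~~~~~
7) ~~~~~~
~~~~~~
~~++~~
~~+~+~
~~~<+~
~~~~~~
8) ~~~~~~
~~~~~~
~~++~~
~~+^+~
~~~++~
~~~~~~
9) ~~~~~~
~~~~~~
~~++~~
~~++>~
~~~++~
~~~~~~
10) ~~~~~~
~~~~~~
~~++^~
~~++~~
~~~++~
~~~~~~
11) ~~~~~~
~~~~~~
~~+++>
~~++~~
~~~++~
~~~~~~
12) ~~~~~~
~~~~~~
~~++++
~~++~v
~~~++~
~~~~~~
13) ~~~~~~
~~~~~~
~~++++
~~++<+
~~~++~
~~~~~~
14) ~~~~~~
~~~~~~
~~++^+
~~++++
~~~++~
~~~~~~
15) ~~~~~~
~~~~~~
~~+<~+
~~++++
~~~++~
~~~~~~
16) ~~~~~~
~~~~~~
~~+~~+
~~+v++
~~~++~
~~~~~~
17) ~~~~~~
~~~~~~
~~+~~+
~~+~>+
~~~++~
~~~~~~
18) ~~~~~~
~~~~~~
~~+~^+
~~+~~+
~~~++~
~~~~~~
19) ~~~~~~
~~~~~~
~~+~+>
~~+~~+
~~~++~
~~~~~~
20) ~~~~~~
~~~~~^
~~+~+~
~~+~~+
~~~++~
~~~~~~
21) ~~~~~~
>~~~~+
~~+~+~
~~+~~+
~~~++~
~~~~~~
22) ~~~~~~
+~~~~+
v~+~+~
~~+~~+
~~~++~
~~~~~~
23) ~~~~~~
+~~~~+
+~+~+<
~~+~~+
~~~++~
~~~~~~
24) ~~~~~~
+~~~~^
+~+~++
~~+~~+
~~~++~
~~~~~~
25) ~~~~~~
+~~~<~
+~+~++
~~+~~+
~~~++~
~~~~~~
26) ~~~~^~
+~~~+~
+~+~++
~~+~~+
~~~++~
~~~~~~
27) ~~~~+>
+~~~+~
+~+~++
~~+~~+
~~~++~
~~~~~~
28) ~~~~++
+~~~+v
+~+~++
~~+~~+
~~~++~
~~~~~~
29) ~~~~++
+~~~<+
+~+~++
~~+~~+
~~~++~
~~~~~~
30) ~~~~++
+~~~~+
+~+~v+
~~+~~+
~~~++~
~~~~~~
31) ~~~~++
+~~~~+
+~+~~>
~~+~~+
~~~++~
~~~~~~
32) ~~~~++
+~~~~^
+~+~~~
~~+~~+
~~~++~
~~~~~~
33) ~~~~++
+~~~<~
+~+~~~
~~+~~+
~~~++~
~~~~~~
34) ~~~~^+
+~~~+~
+~+~~~
~~+~~+
~~~++~
~~~~~~
35) ~~~<~+
+~~~+~
+~+~~~
~~+~~+
~~~++~
~~~~~~

west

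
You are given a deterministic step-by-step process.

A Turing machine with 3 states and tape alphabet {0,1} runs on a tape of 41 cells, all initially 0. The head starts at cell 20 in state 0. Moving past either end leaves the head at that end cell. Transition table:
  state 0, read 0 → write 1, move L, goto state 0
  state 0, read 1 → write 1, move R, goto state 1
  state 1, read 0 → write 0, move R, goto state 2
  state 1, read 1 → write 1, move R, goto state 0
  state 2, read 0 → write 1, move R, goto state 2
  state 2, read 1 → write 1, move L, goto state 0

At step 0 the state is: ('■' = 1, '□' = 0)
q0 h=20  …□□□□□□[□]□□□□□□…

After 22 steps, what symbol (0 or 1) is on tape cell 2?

1

t=0: q0 h=20  …□□□□□□[□]□□□□□□…
t=1: q0 h=19  …□□□□□□[□]■□□□□□…
t=2: q0 h=18  …□□□□□□[□]■■□□□□…
t=3: q0 h=17  …□□□□□□[□]■■■□□□…
t=4: q0 h=16  …□□□□□□[□]■■■■□□…
t=5: q0 h=15  …□□□□□□[□]■■■■■□…
t=6: q0 h=14  …□□□□□□[□]■■■■■■…
t=7: q0 h=13  …□□□□□□[□]■■■■■■…
t=8: q0 h=12  …□□□□□□[□]■■■■■■…
t=9: q0 h=11  …□□□□□□[□]■■■■■■…
t=10: q0 h=10  …□□□□□□[□]■■■■■■…
t=11: q0 h= 9  …□□□□□□[□]■■■■■■…
t=12: q0 h= 8  …□□□□□□[□]■■■■■■…
t=13: q0 h= 7  …□□□□□□[□]■■■■■■…
t=14: q0 h= 6  |□□□□□□[□]■■■■■■…
t=15: q0 h= 5  |□□□□□[□]■■■■■■…
t=16: q0 h= 4  |□□□□[□]■■■■■■…
t=17: q0 h= 3  |□□□[□]■■■■■■…
t=18: q0 h= 2  |□□[□]■■■■■■…
t=19: q0 h= 1  |□[□]■■■■■■…
t=20: q0 h= 0  |[□]■■■■■■…
t=21: q0 h= 0  |[■]■■■■■■…
t=22: q1 h= 1  |■[■]■■■■■■…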